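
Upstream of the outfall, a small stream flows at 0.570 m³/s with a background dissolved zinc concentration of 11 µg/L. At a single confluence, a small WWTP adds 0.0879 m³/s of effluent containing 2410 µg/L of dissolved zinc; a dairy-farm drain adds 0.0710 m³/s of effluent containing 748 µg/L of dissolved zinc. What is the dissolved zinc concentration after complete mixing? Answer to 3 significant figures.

372 µg/L

After mixing, C = (0.5700·11.00 + 0.08790·2410 + 0.07100·748.0) / 0.7289 = 271.2/0.7289 = 372.1 µg/L.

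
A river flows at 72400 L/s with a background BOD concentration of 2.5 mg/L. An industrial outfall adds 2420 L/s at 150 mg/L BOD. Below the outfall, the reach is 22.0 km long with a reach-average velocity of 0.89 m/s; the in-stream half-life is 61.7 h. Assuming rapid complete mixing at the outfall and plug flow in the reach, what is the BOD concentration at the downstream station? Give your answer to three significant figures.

6.73 mg/L

Conservation of mass: C = (72400·2.500 + 2420·150.0) / 74820 = 544000/74820 = 7.271 mg/L.
Travel time t = 22.0·1000 / 0.89 = 24720 s = 6.866 h.
Half-life 61.7 h → k = ln 2 / 61.7 = 0.01123 h⁻¹ = 0.2696 d⁻¹.
First-order decay: C = 7.271·exp(−k·t) = 7.271·0.9258 = 6.731 mg/L.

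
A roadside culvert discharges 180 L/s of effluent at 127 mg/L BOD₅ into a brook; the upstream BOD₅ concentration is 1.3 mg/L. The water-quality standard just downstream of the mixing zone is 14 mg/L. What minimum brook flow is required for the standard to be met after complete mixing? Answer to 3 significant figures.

Set C_mix = 14: (Q·1.300 + 180.0·127.0) / (Q + 180.0) = 14
→ Q = 180.0·(127.0 − 14)/(14 − 1.300) = 1602 L/s.

1600 L/s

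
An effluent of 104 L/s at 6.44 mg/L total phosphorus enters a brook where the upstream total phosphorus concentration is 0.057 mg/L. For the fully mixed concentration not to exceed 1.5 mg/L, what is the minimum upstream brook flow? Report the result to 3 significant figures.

356 L/s

Set C_mix = 1.5: (Q·0.05700 + 104.0·6.440) / (Q + 104.0) = 1.5
→ Q = 104.0·(6.440 − 1.5)/(1.5 − 0.05700) = 356.0 L/s.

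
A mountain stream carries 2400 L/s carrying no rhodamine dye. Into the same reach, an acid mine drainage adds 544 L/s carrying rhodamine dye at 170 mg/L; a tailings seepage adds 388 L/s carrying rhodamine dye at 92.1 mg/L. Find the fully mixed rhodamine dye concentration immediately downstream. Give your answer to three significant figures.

Mixed concentration C = ΣQC/ΣQ = (2400·0 + 544.0·170.0 + 388.0·92.10) / 3332 = 128200/3332 = 38.48 mg/L.

38.5 mg/L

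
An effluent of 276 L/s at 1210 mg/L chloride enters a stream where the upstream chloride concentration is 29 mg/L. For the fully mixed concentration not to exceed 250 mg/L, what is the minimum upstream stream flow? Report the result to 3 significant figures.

1200 L/s

Set C_mix = 250: (Q·29.00 + 276.0·1210) / (Q + 276.0) = 250
→ Q = 276.0·(1210 − 250)/(250 − 29.00) = 1199 L/s.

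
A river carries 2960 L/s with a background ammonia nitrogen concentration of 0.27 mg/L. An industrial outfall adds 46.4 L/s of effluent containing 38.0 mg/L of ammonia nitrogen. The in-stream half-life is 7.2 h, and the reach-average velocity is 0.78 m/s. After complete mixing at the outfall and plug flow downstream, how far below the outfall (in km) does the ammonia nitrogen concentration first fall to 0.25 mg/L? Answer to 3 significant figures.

Flow-weighted average: C = (2960·0.2700 + 46.40·38.00) / 3006 = 2562/3006 = 0.8523 mg/L.
Half-life 7.2 h → k = ln 2 / 7.2 = 0.09627 h⁻¹ = 2.310 d⁻¹.
Set 0.8523·exp(−k·t) = 0.25 → t = ln(0.8523/0.25)/k = 45860 s = 12.74 h.
Distance = v·t = 0.78·45860 = 35770 m = 35.77 km.

35.8 km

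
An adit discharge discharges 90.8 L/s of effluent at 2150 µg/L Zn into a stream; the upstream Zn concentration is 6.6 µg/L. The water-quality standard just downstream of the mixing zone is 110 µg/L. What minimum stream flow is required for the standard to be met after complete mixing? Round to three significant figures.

Set C_mix = 110: (Q·6.600 + 90.80·2150) / (Q + 90.80) = 110
→ Q = 90.80·(2150 − 110)/(110 − 6.600) = 1791 L/s.

1790 L/s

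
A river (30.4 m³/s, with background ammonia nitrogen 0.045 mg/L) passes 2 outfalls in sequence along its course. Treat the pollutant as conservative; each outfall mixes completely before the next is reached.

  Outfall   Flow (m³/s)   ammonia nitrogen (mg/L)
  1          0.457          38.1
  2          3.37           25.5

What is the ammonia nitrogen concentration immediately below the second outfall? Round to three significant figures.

3.06 mg/L

Below outfall 1: Q → 30.86 m³/s, C = (30.40·0.04500 + 0.4570·38.10)/30.86 = 0.6086 mg/L.
Below outfall 2: Q → 34.23 m³/s, C = (30.86·0.6086 + 3.370·25.50)/34.23 = 3.059 mg/L.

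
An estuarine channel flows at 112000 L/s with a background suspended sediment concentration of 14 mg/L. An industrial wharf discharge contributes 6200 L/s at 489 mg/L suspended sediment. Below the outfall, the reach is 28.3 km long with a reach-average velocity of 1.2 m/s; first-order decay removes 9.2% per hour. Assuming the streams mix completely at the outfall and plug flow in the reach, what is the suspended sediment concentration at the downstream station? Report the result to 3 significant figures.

Flow-weighted average: C = (112000·14.00 + 6200·489.0) / 118200 = 4600000/118200 = 38.92 mg/L.
Travel time t = 28.3·1000 / 1.2 = 23580 s = 6.551 h.
9.2%/h lost → k = −ln(1 − 0.092) = 0.09651 h⁻¹.
Applying C = C₀e^(−kt): 38.92 × 0.5314 = 20.68 mg/L.

20.7 mg/L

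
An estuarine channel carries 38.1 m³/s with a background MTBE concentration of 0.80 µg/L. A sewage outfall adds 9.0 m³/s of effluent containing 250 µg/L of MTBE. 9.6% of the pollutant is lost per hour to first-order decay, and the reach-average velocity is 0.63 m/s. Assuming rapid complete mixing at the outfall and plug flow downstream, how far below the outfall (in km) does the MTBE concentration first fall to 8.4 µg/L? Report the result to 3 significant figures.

Flow-weighted average: C = (38.10·0.8000 + 9.000·250.0) / 47.10 = 2280/47.10 = 48.42 µg/L.
9.6%/h lost → k = −ln(1 − 0.096) = 0.1009 h⁻¹.
Set 48.42·exp(−k·t) = 8.4 → t = ln(48.42/8.4)/k = 62480 s = 17.36 h.
Distance = v·t = 0.63·62480 = 39360 m = 39.36 km.

39.4 km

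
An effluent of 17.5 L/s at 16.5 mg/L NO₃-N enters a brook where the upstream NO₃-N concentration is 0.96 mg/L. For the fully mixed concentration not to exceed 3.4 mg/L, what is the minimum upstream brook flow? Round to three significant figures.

Set C_mix = 3.4: (Q·0.9600 + 17.50·16.50) / (Q + 17.50) = 3.4
→ Q = 17.50·(16.50 − 3.4)/(3.4 − 0.9600) = 93.95 L/s.

94.0 L/s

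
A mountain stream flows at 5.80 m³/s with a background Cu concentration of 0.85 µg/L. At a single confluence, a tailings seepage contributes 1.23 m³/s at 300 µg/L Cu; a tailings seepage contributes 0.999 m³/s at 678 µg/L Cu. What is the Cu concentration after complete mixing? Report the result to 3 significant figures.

131 µg/L

After mixing, C = (5.800·0.8500 + 1.230·300.0 + 0.9990·678.0) / 8.029 = 1051/8.029 = 130.9 µg/L.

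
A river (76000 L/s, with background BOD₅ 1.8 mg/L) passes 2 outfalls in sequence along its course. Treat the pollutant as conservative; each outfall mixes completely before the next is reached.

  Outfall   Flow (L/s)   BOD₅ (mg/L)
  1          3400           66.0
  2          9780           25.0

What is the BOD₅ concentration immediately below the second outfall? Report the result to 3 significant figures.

Outfall 1: combined Q = 79400 L/s; C = (76000·1.800 + 3400·66.00)/79400 = 4.549 mg/L.
Outfall 2: combined Q = 89180 L/s; C = (79400·4.549 + 9780·25.00)/89180 = 6.792 mg/L.

6.79 mg/L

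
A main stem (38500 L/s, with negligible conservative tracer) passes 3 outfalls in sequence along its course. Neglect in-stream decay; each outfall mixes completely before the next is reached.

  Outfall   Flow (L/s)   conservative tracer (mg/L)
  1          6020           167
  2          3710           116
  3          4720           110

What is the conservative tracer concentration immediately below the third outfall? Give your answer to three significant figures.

After outfall 1: Q = 38500 + 6020 = 44520 L/s; C = (38500·0 + 6020·167.0)/44520 = 22.58 mg/L.
After outfall 2: Q = 44520 + 3710 = 48230 L/s; C = (44520·22.58 + 3710·116.0)/48230 = 29.77 mg/L.
After outfall 3: Q = 48230 + 4720 = 52950 L/s; C = (48230·29.77 + 4720·110.0)/52950 = 36.92 mg/L.

36.9 mg/L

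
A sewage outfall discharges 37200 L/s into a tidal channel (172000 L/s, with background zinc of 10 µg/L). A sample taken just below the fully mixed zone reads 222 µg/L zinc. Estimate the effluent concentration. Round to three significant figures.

1200 µg/L

Mass balance: 172000·10.00 + 37200·Cₑ = 209200·222.0
→ Cₑ = (209200·222.0 − 172000·10.00) / 37200 = 1202 µg/L.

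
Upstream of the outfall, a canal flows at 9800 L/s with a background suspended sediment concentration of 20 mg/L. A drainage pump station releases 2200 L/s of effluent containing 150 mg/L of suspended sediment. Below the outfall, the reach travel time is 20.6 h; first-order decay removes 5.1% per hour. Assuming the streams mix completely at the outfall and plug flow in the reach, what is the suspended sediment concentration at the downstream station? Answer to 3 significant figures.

14.9 mg/L

Conservation of mass: C = (9800·20.00 + 2200·150.0) / 12000 = 526000/12000 = 43.83 mg/L.
5.1%/h lost → k = −ln(1 − 0.051) = 0.05235 h⁻¹.
After decay, C = 43.83 × e^(−kt) = 43.83 × 0.3402 = 14.91 mg/L.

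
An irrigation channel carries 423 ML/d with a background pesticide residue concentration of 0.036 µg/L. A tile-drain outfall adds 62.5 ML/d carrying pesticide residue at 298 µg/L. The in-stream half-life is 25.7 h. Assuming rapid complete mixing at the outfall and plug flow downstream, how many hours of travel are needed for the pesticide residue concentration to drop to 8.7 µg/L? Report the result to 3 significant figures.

55.0 h

Mass balance: C = (423.0·0.03600 + 62.50·298.0) / 485.5 = 18640/485.5 = 38.39 µg/L.
Half-life 25.7 h → k = ln 2 / 25.7 = 0.02697 h⁻¹ = 0.6473 d⁻¹.
38.39·exp(−k·t) = 8.7 → t = ln(38.39/8.7)/k = 198200 s = 55.04 h.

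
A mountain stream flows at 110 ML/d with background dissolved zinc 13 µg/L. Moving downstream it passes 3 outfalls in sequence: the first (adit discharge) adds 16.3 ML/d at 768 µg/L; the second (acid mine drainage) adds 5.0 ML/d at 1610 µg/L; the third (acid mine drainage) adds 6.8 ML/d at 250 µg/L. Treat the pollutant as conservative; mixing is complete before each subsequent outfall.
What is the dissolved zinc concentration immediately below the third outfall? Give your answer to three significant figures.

172 µg/L

Outfall 1: combined Q = 126.3 ML/d; C = (110.0·13.00 + 16.30·768.0)/126.3 = 110.4 µg/L.
Outfall 2: combined Q = 131.3 ML/d; C = (126.3·110.4 + 5.000·1610)/131.3 = 167.5 µg/L.
Outfall 3: combined Q = 138.1 ML/d; C = (131.3·167.5 + 6.800·250.0)/138.1 = 171.6 µg/L.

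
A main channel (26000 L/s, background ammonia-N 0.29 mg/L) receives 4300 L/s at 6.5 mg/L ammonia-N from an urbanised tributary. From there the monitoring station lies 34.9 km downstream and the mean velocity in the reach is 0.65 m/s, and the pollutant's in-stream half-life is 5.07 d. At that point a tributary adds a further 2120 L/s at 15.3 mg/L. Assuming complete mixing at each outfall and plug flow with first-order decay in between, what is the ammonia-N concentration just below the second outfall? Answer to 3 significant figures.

After mixing, C = (26000·0.2900 + 4300·6.500) / 30300 = 35490/30300 = 1.171 mg/L; combined flow 30300 L/s.
Travel time t = 34.9·1000 / 0.65 = 53690 s = 14.91 h.
Half-life 5.07 d → k = ln 2 / 5.07 = 0.1367 d⁻¹.
After decay, C = 1.171 × e^(−kt) = 1.171 × 0.9185 = 1.076 mg/L.
Second outfall: C = (30300·1.076 + 2120·15.30)/32420 = 2.006 mg/L.

2.01 mg/L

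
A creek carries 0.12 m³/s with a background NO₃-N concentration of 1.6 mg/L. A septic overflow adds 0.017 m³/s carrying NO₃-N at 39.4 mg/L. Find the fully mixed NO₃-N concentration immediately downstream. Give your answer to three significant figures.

6.29 mg/L

Mixed concentration C = ΣQC/ΣQ = (0.1200·1.600 + 0.01700·39.40) / 0.1370 = 0.8618/0.1370 = 6.291 mg/L.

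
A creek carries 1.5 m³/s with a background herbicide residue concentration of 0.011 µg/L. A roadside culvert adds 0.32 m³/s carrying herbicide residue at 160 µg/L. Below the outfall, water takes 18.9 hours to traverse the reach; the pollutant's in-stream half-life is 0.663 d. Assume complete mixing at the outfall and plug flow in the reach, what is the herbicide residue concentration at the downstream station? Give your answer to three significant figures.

Mixed concentration C = ΣQC/ΣQ = (1.500·0.01100 + 0.3200·160.0) / 1.820 = 51.22/1.820 = 28.14 µg/L.
Half-life 0.663 d → k = ln 2 / 0.663 = 1.045 d⁻¹.
Applying C = C₀e^(−kt): 28.14 × 0.4390 = 12.35 µg/L.

12.4 µg/L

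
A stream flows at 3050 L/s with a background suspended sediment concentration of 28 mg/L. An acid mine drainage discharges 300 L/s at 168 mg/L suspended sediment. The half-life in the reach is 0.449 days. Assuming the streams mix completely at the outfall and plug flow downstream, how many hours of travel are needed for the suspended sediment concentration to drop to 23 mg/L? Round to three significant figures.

8.81 h

Flow-weighted average: C = (3050·28.00 + 300.0·168.0) / 3350 = 135800/3350 = 40.54 mg/L.
Half-life 0.449 d → k = ln 2 / 0.449 = 1.544 d⁻¹.
40.54·exp(−k·t) = 23 → t = ln(40.54/23)/k = 31720 s = 8.811 h.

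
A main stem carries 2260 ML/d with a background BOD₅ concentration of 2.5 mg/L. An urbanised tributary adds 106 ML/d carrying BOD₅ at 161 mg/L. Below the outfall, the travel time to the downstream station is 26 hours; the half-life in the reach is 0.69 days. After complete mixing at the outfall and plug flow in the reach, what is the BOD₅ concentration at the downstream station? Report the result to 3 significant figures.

Mixed concentration C = ΣQC/ΣQ = (2260·2.500 + 106.0·161.0) / 2366 = 22720/2366 = 9.601 mg/L.
Half-life 0.69 d → k = ln 2 / 0.69 = 1.005 d⁻¹.
First-order decay: C = 9.601·exp(−k·t) = 9.601·0.3368 = 3.234 mg/L.

3.23 mg/L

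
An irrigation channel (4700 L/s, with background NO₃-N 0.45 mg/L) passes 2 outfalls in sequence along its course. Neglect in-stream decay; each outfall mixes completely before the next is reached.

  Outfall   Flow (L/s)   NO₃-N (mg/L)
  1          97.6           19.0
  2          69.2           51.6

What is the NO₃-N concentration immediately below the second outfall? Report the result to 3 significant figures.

Below outfall 1: Q → 4798 L/s, C = (4700·0.4500 + 97.60·19.00)/4798 = 0.8274 mg/L.
Below outfall 2: Q → 4867 L/s, C = (4798·0.8274 + 69.20·51.60)/4867 = 1.549 mg/L.

1.55 mg/L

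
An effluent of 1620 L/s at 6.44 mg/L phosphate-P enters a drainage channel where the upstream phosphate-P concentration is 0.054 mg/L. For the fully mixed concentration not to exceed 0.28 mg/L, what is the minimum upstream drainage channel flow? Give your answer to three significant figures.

44200 L/s

Set C_mix = 0.28: (Q·0.05400 + 1620·6.440) / (Q + 1620) = 0.28
→ Q = 1620·(6.440 − 0.28)/(0.28 − 0.05400) = 44160 L/s.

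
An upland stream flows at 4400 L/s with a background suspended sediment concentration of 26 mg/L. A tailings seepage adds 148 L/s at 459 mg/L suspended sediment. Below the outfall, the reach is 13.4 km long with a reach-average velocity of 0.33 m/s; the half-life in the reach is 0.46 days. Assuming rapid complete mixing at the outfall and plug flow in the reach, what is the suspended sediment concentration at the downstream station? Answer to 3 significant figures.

Mixed concentration C = ΣQC/ΣQ = (4400·26.00 + 148.0·459.0) / 4548 = 182300/4548 = 40.09 mg/L.
Travel time t = 13.4·1000 / 0.33 = 40610 s = 11.28 h.
Half-life 0.46 d → k = ln 2 / 0.46 = 1.507 d⁻¹.
First-order decay: C = 40.09·exp(−k·t) = 40.09·0.4925 = 19.75 mg/L.

19.7 mg/L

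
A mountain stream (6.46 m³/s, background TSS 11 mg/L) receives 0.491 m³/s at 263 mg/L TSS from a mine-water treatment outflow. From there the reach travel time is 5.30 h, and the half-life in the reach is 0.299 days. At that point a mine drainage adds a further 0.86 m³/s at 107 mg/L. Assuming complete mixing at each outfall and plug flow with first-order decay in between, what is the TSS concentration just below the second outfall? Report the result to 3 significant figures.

27.1 mg/L

Mass balance: C = (6.460·11.00 + 0.4910·263.0) / 6.951 = 200.2/6.951 = 28.80 mg/L; combined flow 6.951 m³/s.
Half-life 0.299 d → k = ln 2 / 0.299 = 2.318 d⁻¹.
After decay, C = 28.80 × e^(−kt) = 28.80 × 0.5993 = 17.26 mg/L.
At the second outfall, C = (6.951·17.26 + 0.8600·107.0) / (6.951 + 0.8600) = 27.14 mg/L.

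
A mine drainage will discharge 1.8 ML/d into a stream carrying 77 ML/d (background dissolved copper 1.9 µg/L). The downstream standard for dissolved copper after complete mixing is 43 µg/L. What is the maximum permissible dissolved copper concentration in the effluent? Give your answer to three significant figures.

At the limit, (Qr·Cr + Qe·Cₑ)/(Qr + Qe) = 43:
Cₑ = (78.80·43 − 77.00·1.900) / 1.800 = 1801 µg/L.

1800 µg/L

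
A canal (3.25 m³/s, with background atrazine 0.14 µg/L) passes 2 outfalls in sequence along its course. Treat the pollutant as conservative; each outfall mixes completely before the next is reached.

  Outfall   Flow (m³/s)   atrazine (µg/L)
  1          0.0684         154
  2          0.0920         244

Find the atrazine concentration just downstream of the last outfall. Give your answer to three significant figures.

Below outfall 1: Q → 3.318 m³/s, C = (3.250·0.1400 + 0.06840·154.0)/3.318 = 3.311 µg/L.
Below outfall 2: Q → 3.410 m³/s, C = (3.318·3.311 + 0.09200·244.0)/3.410 = 9.804 µg/L.

9.80 µg/L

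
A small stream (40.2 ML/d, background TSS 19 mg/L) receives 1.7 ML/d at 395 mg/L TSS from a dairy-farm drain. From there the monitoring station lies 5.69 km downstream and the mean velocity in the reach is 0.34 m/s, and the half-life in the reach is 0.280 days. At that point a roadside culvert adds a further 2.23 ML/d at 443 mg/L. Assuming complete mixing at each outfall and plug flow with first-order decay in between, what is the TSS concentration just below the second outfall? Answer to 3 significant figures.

42.5 mg/L

Mass balance: C = (40.20·19.00 + 1.700·395.0) / 41.90 = 1435/41.90 = 34.26 mg/L; combined flow 41.90 ML/d.
Travel time t = 5.69·1000 / 0.34 = 16740 s = 4.649 h.
Half-life 0.280 d → k = ln 2 / 0.280 = 2.476 d⁻¹.
Decay over the reach: 34.26·exp(−kt) = 34.26·0.6191 = 21.21 mg/L.
At the second outfall, C = (41.90·21.21 + 2.230·443.0) / (41.90 + 2.230) = 42.52 mg/L.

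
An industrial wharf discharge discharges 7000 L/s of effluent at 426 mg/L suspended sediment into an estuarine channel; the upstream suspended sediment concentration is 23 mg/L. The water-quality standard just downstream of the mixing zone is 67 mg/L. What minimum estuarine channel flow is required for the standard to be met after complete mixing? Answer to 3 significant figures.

Set C_mix = 67: (Q·23.00 + 7000·426.0) / (Q + 7000) = 67
→ Q = 7000·(426.0 − 67)/(67 − 23.00) = 57110 L/s.

57100 L/s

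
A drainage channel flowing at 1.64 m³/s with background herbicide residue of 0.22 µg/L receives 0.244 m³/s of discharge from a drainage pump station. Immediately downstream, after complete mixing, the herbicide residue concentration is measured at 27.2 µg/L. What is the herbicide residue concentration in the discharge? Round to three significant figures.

Mass balance: 1.640·0.2200 + 0.2440·Cₑ = 1.884·27.20
→ Cₑ = (1.884·27.20 − 1.640·0.2200) / 0.2440 = 208.5 µg/L.

209 µg/L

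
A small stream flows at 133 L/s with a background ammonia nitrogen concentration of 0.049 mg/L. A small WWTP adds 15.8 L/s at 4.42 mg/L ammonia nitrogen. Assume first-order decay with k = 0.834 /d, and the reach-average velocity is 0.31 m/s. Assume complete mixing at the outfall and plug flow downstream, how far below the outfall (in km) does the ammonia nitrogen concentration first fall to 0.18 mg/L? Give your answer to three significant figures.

33.6 km

Mixed concentration C = ΣQC/ΣQ = (133.0·0.04900 + 15.80·4.420) / 148.8 = 76.35/148.8 = 0.5131 mg/L.
Set 0.5131·exp(−k·t) = 0.18 → t = ln(0.5131/0.18)/k = 108500 s = 30.15 h.
Distance = v·t = 0.31·108500 = 33640 m = 33.64 km.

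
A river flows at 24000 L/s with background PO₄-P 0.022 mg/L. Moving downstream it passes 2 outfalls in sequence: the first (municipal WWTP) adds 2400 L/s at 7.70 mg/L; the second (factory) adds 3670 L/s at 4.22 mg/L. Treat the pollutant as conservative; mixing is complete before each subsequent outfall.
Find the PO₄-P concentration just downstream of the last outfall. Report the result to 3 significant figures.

Outfall 1: combined Q = 26400 L/s; C = (24000·0.02200 + 2400·7.700)/26400 = 0.7200 mg/L.
Outfall 2: combined Q = 30070 L/s; C = (26400·0.7200 + 3670·4.220)/30070 = 1.147 mg/L.

1.15 mg/L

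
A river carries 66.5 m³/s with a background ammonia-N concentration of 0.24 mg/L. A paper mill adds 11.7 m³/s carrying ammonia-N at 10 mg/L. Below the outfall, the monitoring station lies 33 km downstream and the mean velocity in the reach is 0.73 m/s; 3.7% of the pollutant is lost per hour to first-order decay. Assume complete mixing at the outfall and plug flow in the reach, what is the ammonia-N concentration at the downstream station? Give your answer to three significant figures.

1.06 mg/L

Mixed concentration C = ΣQC/ΣQ = (66.50·0.2400 + 11.70·10.00) / 78.20 = 133.0/78.20 = 1.700 mg/L.
Travel time t = 33·1000 / 0.73 = 45210 s = 12.56 h.
3.7%/h lost → k = −ln(1 − 0.037) = 0.03770 h⁻¹.
After decay, C = 1.700 × e^(−kt) = 1.700 × 0.6229 = 1.059 mg/L.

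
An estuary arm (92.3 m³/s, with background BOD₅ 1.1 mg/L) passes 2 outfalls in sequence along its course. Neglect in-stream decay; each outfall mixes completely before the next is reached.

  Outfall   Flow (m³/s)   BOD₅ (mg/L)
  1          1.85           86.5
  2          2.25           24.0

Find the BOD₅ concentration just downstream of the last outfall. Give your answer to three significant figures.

Below outfall 1: Q → 94.15 m³/s, C = (92.30·1.100 + 1.850·86.50)/94.15 = 2.778 mg/L.
Below outfall 2: Q → 96.40 m³/s, C = (94.15·2.778 + 2.250·24.00)/96.40 = 3.273 mg/L.

3.27 mg/L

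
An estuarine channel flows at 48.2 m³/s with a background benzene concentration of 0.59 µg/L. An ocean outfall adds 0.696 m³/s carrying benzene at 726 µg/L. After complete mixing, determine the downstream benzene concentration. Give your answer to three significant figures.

Flow-weighted average: C = (48.20·0.5900 + 0.6960·726.0) / 48.90 = 533.7/48.90 = 10.92 µg/L.

10.9 µg/L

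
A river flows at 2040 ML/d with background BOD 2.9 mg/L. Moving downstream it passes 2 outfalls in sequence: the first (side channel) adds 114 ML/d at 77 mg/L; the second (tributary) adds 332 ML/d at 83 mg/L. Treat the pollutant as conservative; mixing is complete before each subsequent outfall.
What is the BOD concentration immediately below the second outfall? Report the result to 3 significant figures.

17.0 mg/L

Below outfall 1: Q → 2154 ML/d, C = (2040·2.900 + 114.0·77.00)/2154 = 6.822 mg/L.
Below outfall 2: Q → 2486 ML/d, C = (2154·6.822 + 332.0·83.00)/2486 = 17.00 mg/L.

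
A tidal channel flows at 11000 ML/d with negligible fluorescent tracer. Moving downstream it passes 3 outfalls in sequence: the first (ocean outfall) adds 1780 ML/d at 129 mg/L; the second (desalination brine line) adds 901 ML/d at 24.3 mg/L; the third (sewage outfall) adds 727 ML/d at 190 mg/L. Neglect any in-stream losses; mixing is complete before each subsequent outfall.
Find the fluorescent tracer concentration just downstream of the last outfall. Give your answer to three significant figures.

27.0 mg/L

After outfall 1: Q = 11000 + 1780 = 12780 ML/d; C = (11000·0 + 1780·129.0)/12780 = 17.97 mg/L.
After outfall 2: Q = 12780 + 901.0 = 13680 ML/d; C = (12780·17.97 + 901.0·24.30)/13680 = 18.38 mg/L.
After outfall 3: Q = 13680 + 727.0 = 14410 ML/d; C = (13680·18.38 + 727.0·190.0)/14410 = 27.04 mg/L.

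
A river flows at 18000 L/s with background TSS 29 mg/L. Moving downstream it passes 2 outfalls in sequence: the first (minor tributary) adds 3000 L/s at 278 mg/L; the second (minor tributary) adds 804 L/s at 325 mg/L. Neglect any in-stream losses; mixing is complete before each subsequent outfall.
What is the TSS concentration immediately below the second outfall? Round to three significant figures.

Below outfall 1: Q → 21000 L/s, C = (18000·29.00 + 3000·278.0)/21000 = 64.57 mg/L.
Below outfall 2: Q → 21800 L/s, C = (21000·64.57 + 804.0·325.0)/21800 = 74.17 mg/L.

74.2 mg/L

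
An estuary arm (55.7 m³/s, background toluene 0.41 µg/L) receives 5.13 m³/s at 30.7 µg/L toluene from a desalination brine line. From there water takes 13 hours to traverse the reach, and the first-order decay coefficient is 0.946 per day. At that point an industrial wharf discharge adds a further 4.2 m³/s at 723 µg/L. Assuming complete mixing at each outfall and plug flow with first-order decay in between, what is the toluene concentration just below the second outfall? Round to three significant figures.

48.4 µg/L

After mixing, C = (55.70·0.4100 + 5.130·30.70) / 60.83 = 180.3/60.83 = 2.964 µg/L; combined flow 60.83 m³/s.
Decay over the reach: 2.964·exp(−kt) = 2.964·0.5990 = 1.776 µg/L.
At the second outfall, C = (60.83·1.776 + 4.200·723.0) / (60.83 + 4.200) = 48.36 µg/L.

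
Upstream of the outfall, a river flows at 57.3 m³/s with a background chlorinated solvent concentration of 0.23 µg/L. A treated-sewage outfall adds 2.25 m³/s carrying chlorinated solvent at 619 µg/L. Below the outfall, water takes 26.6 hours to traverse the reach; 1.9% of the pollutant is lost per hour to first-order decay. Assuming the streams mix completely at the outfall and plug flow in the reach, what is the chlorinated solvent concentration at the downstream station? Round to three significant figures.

14.2 µg/L

After mixing, C = (57.30·0.2300 + 2.250·619.0) / 59.55 = 1406/59.55 = 23.61 µg/L.
1.9%/h lost → k = −ln(1 − 0.019) = 0.01918 h⁻¹.
Decay over the reach: 23.61·exp(−kt) = 23.61·0.6003 = 14.17 µg/L.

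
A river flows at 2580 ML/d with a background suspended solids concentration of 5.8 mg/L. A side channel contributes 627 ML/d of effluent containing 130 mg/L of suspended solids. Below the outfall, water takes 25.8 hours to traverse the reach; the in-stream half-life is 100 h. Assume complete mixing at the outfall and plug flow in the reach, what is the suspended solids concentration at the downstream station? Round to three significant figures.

25.2 mg/L

After mixing, C = (2580·5.800 + 627.0·130.0) / 3207 = 96470/3207 = 30.08 mg/L.
Half-life 100 h → k = ln 2 / 100 = 0.006931 h⁻¹ = 0.1664 d⁻¹.
First-order decay: C = 30.08·exp(−k·t) = 30.08·0.8362 = 25.16 mg/L.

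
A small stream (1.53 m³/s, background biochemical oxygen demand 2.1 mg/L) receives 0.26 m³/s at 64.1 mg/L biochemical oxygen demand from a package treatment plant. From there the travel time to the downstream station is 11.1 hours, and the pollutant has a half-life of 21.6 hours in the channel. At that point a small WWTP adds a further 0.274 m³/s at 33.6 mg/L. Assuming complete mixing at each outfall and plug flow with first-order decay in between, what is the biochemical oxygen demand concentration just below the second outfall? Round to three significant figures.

Mass balance: C = (1.530·2.100 + 0.2600·64.10) / 1.790 = 19.88/1.790 = 11.11 mg/L; combined flow 1.790 m³/s.
Half-life 21.6 h → k = ln 2 / 21.6 = 0.03209 h⁻¹ = 0.7702 d⁻¹.
Applying C = C₀e^(−kt): 11.11 × 0.7003 = 7.778 mg/L.
Second outfall: C = (1.790·7.778 + 0.2740·33.60)/2.064 = 11.21 mg/L.

11.2 mg/L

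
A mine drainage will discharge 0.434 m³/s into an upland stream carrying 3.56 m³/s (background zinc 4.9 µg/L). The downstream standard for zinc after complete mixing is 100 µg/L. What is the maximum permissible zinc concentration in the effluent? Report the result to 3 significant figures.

880 µg/L

At the limit, (Qr·Cr + Qe·Cₑ)/(Qr + Qe) = 100:
Cₑ = (3.994·100 − 3.560·4.900) / 0.4340 = 880.1 µg/L.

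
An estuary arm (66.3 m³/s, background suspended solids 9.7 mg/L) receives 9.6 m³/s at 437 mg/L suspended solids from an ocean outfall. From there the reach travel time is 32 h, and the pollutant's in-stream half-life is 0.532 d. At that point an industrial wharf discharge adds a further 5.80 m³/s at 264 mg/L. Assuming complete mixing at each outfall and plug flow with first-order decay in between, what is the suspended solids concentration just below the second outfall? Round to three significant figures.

Mixed concentration C = ΣQC/ΣQ = (66.30·9.700 + 9.600·437.0) / 75.90 = 4838/75.90 = 63.75 mg/L; combined flow 75.90 m³/s.
Half-life 0.532 d → k = ln 2 / 0.532 = 1.303 d⁻¹.
After decay, C = 63.75 × e^(−kt) = 63.75 × 0.1760 = 11.22 mg/L.
Second outfall: C = (75.90·11.22 + 5.800·264.0)/81.70 = 29.17 mg/L.

29.2 mg/L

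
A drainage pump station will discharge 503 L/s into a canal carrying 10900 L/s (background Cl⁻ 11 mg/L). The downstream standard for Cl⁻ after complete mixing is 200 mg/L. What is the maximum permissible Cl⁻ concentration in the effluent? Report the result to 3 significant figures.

4300 mg/L

At the limit, (Qr·Cr + Qe·Cₑ)/(Qr + Qe) = 200:
Cₑ = (11400·200 − 10900·11.00) / 503.0 = 4296 mg/L.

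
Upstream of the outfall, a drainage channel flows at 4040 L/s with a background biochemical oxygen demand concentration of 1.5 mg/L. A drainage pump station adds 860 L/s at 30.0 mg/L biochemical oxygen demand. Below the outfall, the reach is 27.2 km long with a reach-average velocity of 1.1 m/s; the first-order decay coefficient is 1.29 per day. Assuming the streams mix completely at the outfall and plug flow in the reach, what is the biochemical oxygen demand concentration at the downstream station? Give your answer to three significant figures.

Mixed concentration C = ΣQC/ΣQ = (4040·1.500 + 860.0·30.00) / 4900 = 31860/4900 = 6.502 mg/L.
Travel time t = 27.2·1000 / 1.1 = 24730 s = 6.869 h.
First-order decay: C = 6.502·exp(−k·t) = 6.502·0.6913 = 4.495 mg/L.

4.49 mg/L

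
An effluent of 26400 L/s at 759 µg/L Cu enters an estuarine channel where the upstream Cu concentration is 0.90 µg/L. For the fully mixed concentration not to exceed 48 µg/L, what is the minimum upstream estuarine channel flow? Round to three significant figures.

399000 L/s

Set C_mix = 48: (Q·0.9000 + 26400·759.0) / (Q + 26400) = 48
→ Q = 26400·(759.0 − 48)/(48 − 0.9000) = 398500 L/s.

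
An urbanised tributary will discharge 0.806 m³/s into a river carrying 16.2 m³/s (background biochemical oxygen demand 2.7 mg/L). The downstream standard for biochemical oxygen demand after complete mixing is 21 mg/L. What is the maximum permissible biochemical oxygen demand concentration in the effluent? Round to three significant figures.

At the limit, (Qr·Cr + Qe·Cₑ)/(Qr + Qe) = 21:
Cₑ = (17.01·21 − 16.20·2.700) / 0.8060 = 388.8 mg/L.

389 mg/L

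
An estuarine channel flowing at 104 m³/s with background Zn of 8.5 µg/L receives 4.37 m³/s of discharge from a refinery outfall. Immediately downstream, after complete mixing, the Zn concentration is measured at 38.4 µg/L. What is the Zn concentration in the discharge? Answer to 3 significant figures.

750 µg/L

Mass balance: 104.0·8.500 + 4.370·Cₑ = 108.4·38.40
→ Cₑ = (108.4·38.40 − 104.0·8.500) / 4.370 = 750.0 µg/L.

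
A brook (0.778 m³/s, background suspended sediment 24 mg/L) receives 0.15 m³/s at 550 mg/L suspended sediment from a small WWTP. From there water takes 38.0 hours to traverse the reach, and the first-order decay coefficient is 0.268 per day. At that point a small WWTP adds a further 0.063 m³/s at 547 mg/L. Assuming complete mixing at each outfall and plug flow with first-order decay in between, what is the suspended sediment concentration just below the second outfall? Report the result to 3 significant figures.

102 mg/L

Mixed concentration C = ΣQC/ΣQ = (0.7780·24.00 + 0.1500·550.0) / 0.9280 = 101.2/0.9280 = 109.0 mg/L; combined flow 0.9280 m³/s.
Decay over the reach: 109.0·exp(−kt) = 109.0·0.6542 = 71.32 mg/L.
Second outfall: C = (0.9280·71.32 + 0.06300·547.0)/0.9910 = 101.6 mg/L.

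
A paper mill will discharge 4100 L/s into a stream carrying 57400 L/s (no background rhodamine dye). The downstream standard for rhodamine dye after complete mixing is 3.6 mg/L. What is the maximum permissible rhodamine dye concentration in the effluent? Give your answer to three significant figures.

54.0 mg/L

At the limit, (Qr·Cr + Qe·Cₑ)/(Qr + Qe) = 3.6:
Cₑ = (61500·3.6 − 57400·0) / 4100 = 54.00 mg/L.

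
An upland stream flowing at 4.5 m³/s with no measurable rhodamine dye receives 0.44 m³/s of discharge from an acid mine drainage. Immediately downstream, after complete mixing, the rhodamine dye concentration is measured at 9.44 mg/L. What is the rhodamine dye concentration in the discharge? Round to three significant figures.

Mass balance: 4.500·0 + 0.4400·Cₑ = 4.940·9.440
→ Cₑ = (4.940·9.440 − 4.500·0) / 0.4400 = 106.0 mg/L.

106 mg/L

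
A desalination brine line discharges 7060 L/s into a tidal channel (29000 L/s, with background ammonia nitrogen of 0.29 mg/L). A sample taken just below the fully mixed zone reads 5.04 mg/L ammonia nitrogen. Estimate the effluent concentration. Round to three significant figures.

Mass balance: 29000·0.2900 + 7060·Cₑ = 36060·5.040
→ Cₑ = (36060·5.040 − 29000·0.2900) / 7060 = 24.55 mg/L.

24.6 mg/L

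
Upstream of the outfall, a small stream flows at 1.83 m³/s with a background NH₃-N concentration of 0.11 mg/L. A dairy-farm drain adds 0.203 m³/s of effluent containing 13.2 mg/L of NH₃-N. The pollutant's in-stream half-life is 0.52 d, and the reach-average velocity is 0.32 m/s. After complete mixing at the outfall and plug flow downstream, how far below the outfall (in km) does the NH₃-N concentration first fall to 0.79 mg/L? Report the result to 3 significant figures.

Flow-weighted average: C = (1.830·0.1100 + 0.2030·13.20) / 2.033 = 2.881/2.033 = 1.417 mg/L.
Half-life 0.52 d → k = ln 2 / 0.52 = 1.333 d⁻¹.
Set 1.417·exp(−k·t) = 0.79 → t = ln(1.417/0.79)/k = 37870 s = 10.52 h.
Distance = v·t = 0.32·37870 = 12120 m = 12.12 km.

12.1 km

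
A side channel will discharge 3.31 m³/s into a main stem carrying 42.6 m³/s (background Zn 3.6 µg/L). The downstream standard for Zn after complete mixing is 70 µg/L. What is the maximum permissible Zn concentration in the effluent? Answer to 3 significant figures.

925 µg/L

At the limit, (Qr·Cr + Qe·Cₑ)/(Qr + Qe) = 70:
Cₑ = (45.91·70 − 42.60·3.600) / 3.310 = 924.6 µg/L.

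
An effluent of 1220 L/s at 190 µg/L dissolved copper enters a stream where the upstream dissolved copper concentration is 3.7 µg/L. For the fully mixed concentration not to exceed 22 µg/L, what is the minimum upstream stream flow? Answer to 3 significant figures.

11200 L/s

Set C_mix = 22: (Q·3.700 + 1220·190.0) / (Q + 1220) = 22
→ Q = 1220·(190.0 − 22)/(22 − 3.700) = 11200 L/s.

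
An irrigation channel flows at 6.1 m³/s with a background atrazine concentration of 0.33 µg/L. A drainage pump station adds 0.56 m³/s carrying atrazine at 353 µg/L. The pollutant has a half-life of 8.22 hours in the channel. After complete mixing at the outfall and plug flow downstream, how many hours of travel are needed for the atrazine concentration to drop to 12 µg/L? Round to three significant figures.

10.9 h

Mixed concentration C = ΣQC/ΣQ = (6.100·0.3300 + 0.5600·353.0) / 6.660 = 199.7/6.660 = 29.98 µg/L.
Half-life 8.22 h → k = ln 2 / 8.22 = 0.08432 h⁻¹ = 2.024 d⁻¹.
29.98·exp(−k·t) = 12 → t = ln(29.98/12)/k = 39100 s = 10.86 h.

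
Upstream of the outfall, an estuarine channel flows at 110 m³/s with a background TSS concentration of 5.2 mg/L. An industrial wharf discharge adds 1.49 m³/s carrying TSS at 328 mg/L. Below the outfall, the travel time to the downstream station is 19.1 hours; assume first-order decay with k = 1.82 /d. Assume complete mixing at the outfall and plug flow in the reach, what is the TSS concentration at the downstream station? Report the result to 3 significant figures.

2.24 mg/L

Mass balance: C = (110.0·5.200 + 1.490·328.0) / 111.5 = 1061/111.5 = 9.514 mg/L.
Decay over the reach: 9.514·exp(−kt) = 9.514·0.2349 = 2.235 mg/L.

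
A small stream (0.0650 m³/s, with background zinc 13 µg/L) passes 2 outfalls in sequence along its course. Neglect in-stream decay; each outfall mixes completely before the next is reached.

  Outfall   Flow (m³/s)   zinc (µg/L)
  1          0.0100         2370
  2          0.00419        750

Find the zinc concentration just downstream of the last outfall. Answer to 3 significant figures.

Outfall 1: combined Q = 0.07500 m³/s; C = (0.06500·13.00 + 0.01000·2370)/0.07500 = 327.3 µg/L.
Outfall 2: combined Q = 0.07919 m³/s; C = (0.07500·327.3 + 0.004190·750.0)/0.07919 = 349.6 µg/L.

350 µg/L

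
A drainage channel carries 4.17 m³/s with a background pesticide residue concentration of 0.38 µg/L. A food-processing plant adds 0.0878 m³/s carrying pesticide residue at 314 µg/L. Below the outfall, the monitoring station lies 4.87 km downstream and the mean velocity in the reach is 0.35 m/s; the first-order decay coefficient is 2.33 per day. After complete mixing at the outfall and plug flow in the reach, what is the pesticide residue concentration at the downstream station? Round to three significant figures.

After mixing, C = (4.170·0.3800 + 0.08780·314.0) / 4.258 = 29.15/4.258 = 6.847 µg/L.
Travel time t = 4.87·1000 / 0.35 = 13910 s = 3.865 h.
Applying C = C₀e^(−kt): 6.847 × 0.6871 = 4.705 µg/L.

4.70 µg/L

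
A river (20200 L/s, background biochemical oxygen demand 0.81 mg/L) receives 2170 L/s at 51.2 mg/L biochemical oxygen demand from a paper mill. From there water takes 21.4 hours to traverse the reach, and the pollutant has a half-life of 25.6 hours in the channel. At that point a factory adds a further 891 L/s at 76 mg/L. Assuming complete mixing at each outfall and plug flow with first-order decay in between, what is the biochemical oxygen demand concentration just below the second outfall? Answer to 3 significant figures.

5.98 mg/L

Mixed concentration C = ΣQC/ΣQ = (20200·0.8100 + 2170·51.20) / 22370 = 127500/22370 = 5.698 mg/L; combined flow 22370 L/s.
Half-life 25.6 h → k = ln 2 / 25.6 = 0.02708 h⁻¹ = 0.6498 d⁻¹.
Decay over the reach: 5.698·exp(−kt) = 5.698·0.5602 = 3.192 mg/L.
At the second outfall, C = (22370·3.192 + 891.0·76.00) / (22370 + 891.0) = 5.981 mg/L.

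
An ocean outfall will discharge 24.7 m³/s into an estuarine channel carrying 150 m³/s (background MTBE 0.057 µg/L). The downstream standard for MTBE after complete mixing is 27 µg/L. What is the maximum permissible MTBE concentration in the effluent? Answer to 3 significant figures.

At the limit, (Qr·Cr + Qe·Cₑ)/(Qr + Qe) = 27:
Cₑ = (174.7·27 − 150.0·0.05700) / 24.70 = 190.6 µg/L.

191 µg/L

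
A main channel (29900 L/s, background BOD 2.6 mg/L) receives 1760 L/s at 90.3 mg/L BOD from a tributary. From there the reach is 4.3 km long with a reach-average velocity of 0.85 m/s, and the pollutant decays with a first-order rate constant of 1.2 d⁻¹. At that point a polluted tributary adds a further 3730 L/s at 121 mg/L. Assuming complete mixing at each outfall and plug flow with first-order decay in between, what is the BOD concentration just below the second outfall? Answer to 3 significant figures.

Conservation of mass: C = (29900·2.600 + 1760·90.30) / 31660 = 236700/31660 = 7.475 mg/L; combined flow 31660 L/s.
Travel time t = 4.3·1000 / 0.85 = 5059 s = 1.405 h.
First-order decay: C = 7.475·exp(−k·t) = 7.475·0.9322 = 6.968 mg/L.
At the second outfall, C = (31660·6.968 + 3730·121.0) / (31660 + 3730) = 18.99 mg/L.

19.0 mg/L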